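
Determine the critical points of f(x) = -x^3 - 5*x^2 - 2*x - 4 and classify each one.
f'(x) = -3*x^2 - 10*x - 2

Solve f'(x) = 0:
  3*x^2 + 10*x + 2 = 0 has no rational roots; quadratic formula: x = (-10 ± √76)/6.
  ⇒ x = -5/3 - sqrt(19)/3 ≈ -3.1196, -5/3 + sqrt(19)/3 ≈ -0.2137

f''(x) = -6*x - 10
Second-derivative test at each critical point:
  f''(-3.1196) = 8.7178 > 0 → local minimum
  f''(-0.2137) = -8.7178 < 0 → local maximum

Critical points: x = -5/3 - sqrt(19)/3 ≈ -3.1196 (local minimum); x = -5/3 + sqrt(19)/3 ≈ -0.2137 (local maximum)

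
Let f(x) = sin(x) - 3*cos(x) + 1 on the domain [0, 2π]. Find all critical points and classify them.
f'(x) = 3*sin(x) + cos(x)

Solve f'(x) = 0 on [0, 2π]:
  f'(x) = 0 ⇔ cos(x) = -3*sin(x) ⇔ tan(x) = -1/3, i.e. x = arctan(-1/3) + nπ; keep the solutions lying in [0, 2π].
  ⇒ x = pi - atan(1/3) ≈ 2.8198, -atan(1/3) + 2*pi ≈ 5.9614

f''(x) = -sin(x) + 3*cos(x)
Second-derivative test at each critical point:
  f''(2.8198) = -3.1623 < 0 → local maximum
  f''(5.9614) = 3.1623 > 0 → local minimum

Critical points: x = pi - atan(1/3) ≈ 2.8198 (local maximum); x = -atan(1/3) + 2*pi ≈ 5.9614 (local minimum)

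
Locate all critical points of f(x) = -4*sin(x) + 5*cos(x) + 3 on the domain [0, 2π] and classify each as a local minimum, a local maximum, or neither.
f'(x) = -5*sin(x) - 4*cos(x)

Solve f'(x) = 0 on [0, 2π]:
  f'(x) = 0 ⇔ -4*cos(x) = 5*sin(x) ⇔ tan(x) = -4/5, i.e. x = arctan(-4/5) + nπ; keep the solutions lying in [0, 2π].
  ⇒ x = pi - atan(4/5) ≈ 2.4669, -atan(4/5) + 2*pi ≈ 5.6084

f''(x) = 4*sin(x) - 5*cos(x)
Second-derivative test at each critical point:
  f''(2.4669) = 6.4031 > 0 → local minimum
  f''(5.6084) = -6.4031 < 0 → local maximum

Critical points: x = pi - atan(4/5) ≈ 2.4669 (local minimum); x = -atan(4/5) + 2*pi ≈ 5.6084 (local maximum)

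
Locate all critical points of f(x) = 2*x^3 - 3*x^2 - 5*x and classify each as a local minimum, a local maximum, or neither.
f'(x) = 6*x^2 - 6*x - 5

Solve f'(x) = 0:
  6*x^2 - 6*x - 5 = 0 has no rational roots; quadratic formula: x = (6 ± √156)/12.
  ⇒ x = 1/2 - sqrt(39)/6 ≈ -0.5408, 1/2 + sqrt(39)/6 ≈ 1.5408

f''(x) = 12*x - 6
Second-derivative test at each critical point:
  f''(-0.5408) = -12.4900 < 0 → local maximum
  f''(1.5408) = 12.4900 > 0 → local minimum

Critical points: x = 1/2 - sqrt(39)/6 ≈ -0.5408 (local maximum); x = 1/2 + sqrt(39)/6 ≈ 1.5408 (local minimum)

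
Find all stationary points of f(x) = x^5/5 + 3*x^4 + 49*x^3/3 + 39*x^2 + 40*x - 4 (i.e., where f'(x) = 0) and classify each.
f'(x) = x^4 + 12*x^3 + 49*x^2 + 78*x + 40

Solve f'(x) = 0:
  Factor: x^4 + 12*x^3 + 49*x^2 + 78*x + 40 = (x + 1)*(x + 2)*(x + 4)*(x + 5) = 0.
  ⇒ x = -5, -4, -2, -1

f''(x) = 4*x^3 + 36*x^2 + 98*x + 78
Second-derivative test at each critical point:
  f''(-5) = -12 < 0 → local maximum
  f''(-4) = 6 > 0 → local minimum
  f''(-2) = -6 < 0 → local maximum
  f''(-1) = 12 > 0 → local minimum

Critical points: x = -5 (local maximum); x = -4 (local minimum); x = -2 (local maximum); x = -1 (local minimum)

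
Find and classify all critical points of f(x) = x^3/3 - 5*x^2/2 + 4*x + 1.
f'(x) = x^2 - 5*x + 4

Solve f'(x) = 0:
  Factor: x^2 - 5*x + 4 = (x - 4)*(x - 1) = 0.
  ⇒ x = 1, 4

f''(x) = 2*x - 5
Second-derivative test at each critical point:
  f''(1) = -3 < 0 → local maximum
  f''(4) = 3 > 0 → local minimum

Critical points: x = 1 (local maximum); x = 4 (local minimum)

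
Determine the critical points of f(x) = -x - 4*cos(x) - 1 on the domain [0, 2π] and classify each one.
f'(x) = 4*sin(x) - 1

Solve f'(x) = 0 on [0, 2π]:
  f'(x) = 0 ⇔ sin(x) = 1/4, i.e. x = arcsin(1/4) + 2nπ or x = π − arcsin(1/4) + 2nπ; keep the solutions lying in [0, 2π].
  ⇒ x = asin(1/4) ≈ 0.2527, pi - asin(1/4) ≈ 2.8889

f''(x) = 4*cos(x)
Second-derivative test at each critical point:
  f''(0.2527) = 3.8730 > 0 → local minimum
  f''(2.8889) = -3.8730 < 0 → local maximum

Critical points: x = asin(1/4) ≈ 0.2527 (local minimum); x = pi - asin(1/4) ≈ 2.8889 (local maximum)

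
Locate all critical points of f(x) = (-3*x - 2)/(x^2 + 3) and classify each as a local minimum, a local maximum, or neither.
f'(x) = (3*x^2 + 4*x - 9)/(x^4 + 6*x^2 + 9)

Solve f'(x) = 0:
  f'(x) = (3*x^2 + 4*x - 9)/(x^2 + 3)^2; the denominator is positive wherever f is defined, so f'(x) = 0 ⇔ 3*x^2 + 4*x - 9 = 0.
  3*x^2 + 4*x - 9 = 0 has no rational roots; quadratic formula: x = (-4 ± √124)/6.
  ⇒ x = -sqrt(31)/3 - 2/3 ≈ -2.5226, -2/3 + sqrt(31)/3 ≈ 1.1893

f''(x) = 2*(-4*x^2*(3*x + 2) + (9*x + 2)*(x^2 + 3))/(x^2 + 3)^3
Second-derivative test at each critical point:
  f''(-2.5226) = -0.1270 < 0 → local maximum
  f''(1.1893) = 0.5715 > 0 → local minimum

Critical points: x = -sqrt(31)/3 - 2/3 ≈ -2.5226 (local maximum); x = -2/3 + sqrt(31)/3 ≈ 1.1893 (local minimum)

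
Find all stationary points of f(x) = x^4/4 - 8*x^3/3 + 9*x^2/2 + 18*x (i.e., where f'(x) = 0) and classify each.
f'(x) = x^3 - 8*x^2 + 9*x + 18

Solve f'(x) = 0:
  Factor: x^3 - 8*x^2 + 9*x + 18 = (x - 6)*(x - 3)*(x + 1) = 0.
  ⇒ x = -1, 3, 6

f''(x) = 3*x^2 - 16*x + 9
Second-derivative test at each critical point:
  f''(-1) = 28 > 0 → local minimum
  f''(3) = -12 < 0 → local maximum
  f''(6) = 21 > 0 → local minimum

Critical points: x = -1 (local minimum); x = 3 (local maximum); x = 6 (local minimum)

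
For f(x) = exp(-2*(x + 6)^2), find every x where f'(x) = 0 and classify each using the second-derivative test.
f'(x) = 4*(-x - 6)*exp(-2*(x + 6)^2)

Solve f'(x) = 0:
  f'(x) = (-4*x - 24)·exp(-2*(x + 6)^2) and exp(-2*(x + 6)^2) > 0 for every x, so f'(x) = 0 ⇔ -4*x - 24 = 0.
  Factor: -4*x - 24 = -4*(x + 6) = 0.
  ⇒ x = -6

f''(x) = 4*(4*(x + 6)^2 - 1)*exp(-2*(x + 6)^2)
Second-derivative test at each critical point:
  f''(-6) = -4 < 0 → local maximum

Critical points: x = -6 (local maximum)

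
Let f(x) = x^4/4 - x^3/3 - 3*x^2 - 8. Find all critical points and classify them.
f'(x) = x*(x^2 - x - 6)

Solve f'(x) = 0:
  Factor: x^3 - x^2 - 6*x = x*(x - 3)*(x + 2) = 0.
  ⇒ x = -2, 0, 3

f''(x) = 3*x^2 - 2*x - 6
Second-derivative test at each critical point:
  f''(-2) = 10 > 0 → local minimum
  f''(0) = -6 < 0 → local maximum
  f''(3) = 15 > 0 → local minimum

Critical points: x = -2 (local minimum); x = 0 (local maximum); x = 3 (local minimum)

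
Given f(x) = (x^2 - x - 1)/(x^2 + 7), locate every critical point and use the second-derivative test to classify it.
f'(x) = (x^2 + 16*x - 7)/(x^4 + 14*x^2 + 49)

Solve f'(x) = 0:
  f'(x) = (x^2 + 16*x - 7)/(x^2 + 7)^2; the denominator is positive wherever f is defined, so f'(x) = 0 ⇔ x^2 + 16*x - 7 = 0.
  x^2 + 16*x - 7 = 0 has no rational roots; quadratic formula: x = (-16 ± √284)/2.
  ⇒ x = -sqrt(71) - 8 ≈ -16.4261, -8 + sqrt(71) ≈ 0.4261

f''(x) = 2*(-x^3 - 24*x^2 + 21*x + 56)/(x^6 + 21*x^4 + 147*x^2 + 343)
Second-derivative test at each critical point:
  f''(-16.4261) = -2.199e-04 < 0 → local maximum
  f''(0.4261) = 0.3268 > 0 → local minimum

Critical points: x = -sqrt(71) - 8 ≈ -16.4261 (local maximum); x = -8 + sqrt(71) ≈ 0.4261 (local minimum)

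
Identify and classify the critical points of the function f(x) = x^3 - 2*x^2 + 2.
f'(x) = x*(3*x - 4)

Solve f'(x) = 0:
  Factor: 3*x^2 - 4*x = x*(3*x - 4) = 0.
  ⇒ x = 0, 4/3

f''(x) = 6*x - 4
Second-derivative test at each critical point:
  f''(0) = -4 < 0 → local maximum
  f''(4/3) = 4 > 0 → local minimum

Critical points: x = 0 (local maximum); x = 4/3 (local minimum)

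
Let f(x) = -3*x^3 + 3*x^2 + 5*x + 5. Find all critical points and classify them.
f'(x) = -9*x^2 + 6*x + 5

Solve f'(x) = 0:
  9*x^2 - 6*x - 5 = 0 has no rational roots; quadratic formula: x = (6 ± √216)/18.
  ⇒ x = 1/3 - sqrt(6)/3 ≈ -0.4832, 1/3 + sqrt(6)/3 ≈ 1.1498

f''(x) = 6 - 18*x
Second-derivative test at each critical point:
  f''(-0.4832) = 14.6969 > 0 → local minimum
  f''(1.1498) = -14.6969 < 0 → local maximum

Critical points: x = 1/3 - sqrt(6)/3 ≈ -0.4832 (local minimum); x = 1/3 + sqrt(6)/3 ≈ 1.1498 (local maximum)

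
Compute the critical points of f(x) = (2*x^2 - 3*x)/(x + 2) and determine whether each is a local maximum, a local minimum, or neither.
f'(x) = 2*(x^2 + 4*x - 3)/(x^2 + 4*x + 4)

Solve f'(x) = 0:
  f'(x) = 2*(x^2 + 4*x - 3)/(x + 2)^2; the denominator is positive wherever f is defined, so f'(x) = 0 ⇔ 2*x^2 + 8*x - 6 = 0.
  Factor: 2*x^2 + 8*x - 6 = 2*(x^2 + 4*x - 3); x^2 + 4*x - 3 = 0 has no rational roots; quadratic formula: x = (-4 ± √28)/2.
  ⇒ x = -sqrt(7) - 2 ≈ -4.6458, -2 + sqrt(7) ≈ 0.6458

f''(x) = 28/(x^3 + 6*x^2 + 12*x + 8)
Second-derivative test at each critical point:
  f''(-4.6458) = -1.5119 < 0 → local maximum
  f''(0.6458) = 1.5119 > 0 → local minimum

Critical points: x = -sqrt(7) - 2 ≈ -4.6458 (local maximum); x = -2 + sqrt(7) ≈ 0.6458 (local minimum)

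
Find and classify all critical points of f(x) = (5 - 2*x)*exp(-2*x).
f'(x) = 4*(x - 3)*exp(-2*x)

Solve f'(x) = 0:
  f'(x) = (4*x - 12)·exp(-2*x) and exp(-2*x) > 0 for every x, so f'(x) = 0 ⇔ 4*x - 12 = 0.
  Factor: 4*x - 12 = 4*(x - 3) = 0.
  ⇒ x = 3

f''(x) = 4*(7 - 2*x)*exp(-2*x)
Second-derivative test at each critical point:
  f''(3) = 0.0099 > 0 → local minimum

Critical points: x = 3 (local minimum)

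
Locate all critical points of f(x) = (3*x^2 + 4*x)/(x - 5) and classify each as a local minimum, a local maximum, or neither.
f'(x) = (3*x^2 - 30*x - 20)/(x^2 - 10*x + 25)

Solve f'(x) = 0:
  f'(x) = (3*x^2 - 30*x - 20)/(x - 5)^2; the denominator is positive wherever f is defined, so f'(x) = 0 ⇔ 3*x^2 - 30*x - 20 = 0.
  3*x^2 - 30*x - 20 = 0 has no rational roots; quadratic formula: x = (30 ± √1140)/6.
  ⇒ x = 5 - sqrt(285)/3 ≈ -0.6273, 5 + sqrt(285)/3 ≈ 10.6273

f''(x) = 190/(x^3 - 15*x^2 + 75*x - 125)
Second-derivative test at each critical point:
  f''(-0.6273) = -1.0662 < 0 → local maximum
  f''(10.6273) = 1.0662 > 0 → local minimum

Critical points: x = 5 - sqrt(285)/3 ≈ -0.6273 (local maximum); x = 5 + sqrt(285)/3 ≈ 10.6273 (local minimum)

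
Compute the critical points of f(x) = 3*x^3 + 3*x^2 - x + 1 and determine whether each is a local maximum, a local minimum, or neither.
f'(x) = 9*x^2 + 6*x - 1

Solve f'(x) = 0:
  9*x^2 + 6*x - 1 = 0 has no rational roots; quadratic formula: x = (-6 ± √72)/18.
  ⇒ x = -sqrt(2)/3 - 1/3 ≈ -0.8047, -1/3 + sqrt(2)/3 ≈ 0.1381

f''(x) = 18*x + 6
Second-derivative test at each critical point:
  f''(-0.8047) = -8.4853 < 0 → local maximum
  f''(0.1381) = 8.4853 > 0 → local minimum

Critical points: x = -sqrt(2)/3 - 1/3 ≈ -0.8047 (local maximum); x = -1/3 + sqrt(2)/3 ≈ 0.1381 (local minimum)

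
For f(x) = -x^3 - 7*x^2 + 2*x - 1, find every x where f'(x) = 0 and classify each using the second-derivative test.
f'(x) = -3*x^2 - 14*x + 2

Solve f'(x) = 0:
  3*x^2 + 14*x - 2 = 0 has no rational roots; quadratic formula: x = (-14 ± √220)/6.
  ⇒ x = -sqrt(55)/3 - 7/3 ≈ -4.8054, -7/3 + sqrt(55)/3 ≈ 0.1387

f''(x) = -6*x - 14
Second-derivative test at each critical point:
  f''(-4.8054) = 14.8324 > 0 → local minimum
  f''(0.1387) = -14.8324 < 0 → local maximum

Critical points: x = -sqrt(55)/3 - 7/3 ≈ -4.8054 (local minimum); x = -7/3 + sqrt(55)/3 ≈ 0.1387 (local maximum)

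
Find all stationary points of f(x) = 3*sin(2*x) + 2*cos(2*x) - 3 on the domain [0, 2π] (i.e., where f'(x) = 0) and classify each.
f'(x) = -4*sin(2*x) + 6*cos(2*x)

Solve f'(x) = 0 on [0, 2π]:
  f'(x) = 0 ⇔ 3*cos(2*x) = 2*sin(2*x) ⇔ tan(2*x) = 3/2, i.e. 2*x = arctan(3/2) + nπ; keep the solutions lying in [0, 2π].
  ⇒ x = atan(3/2)/2 ≈ 0.4914, atan(3/2)/2 + pi/2 ≈ 2.0622, atan(3/2)/2 + pi ≈ 3.6330, atan(3/2)/2 + 3*pi/2 ≈ 5.2038

f''(x) = -12*sin(2*x) - 8*cos(2*x)
Second-derivative test at each critical point:
  f''(0.4914) = -14.4222 < 0 → local maximum
  f''(2.0622) = 14.4222 > 0 → local minimum
  f''(3.6330) = -14.4222 < 0 → local maximum
  f''(5.2038) = 14.4222 > 0 → local minimum

Critical points: x = atan(3/2)/2 ≈ 0.4914 (local maximum); x = atan(3/2)/2 + pi/2 ≈ 2.0622 (local minimum); x = atan(3/2)/2 + pi ≈ 3.6330 (local maximum); x = atan(3/2)/2 + 3*pi/2 ≈ 5.2038 (local minimum)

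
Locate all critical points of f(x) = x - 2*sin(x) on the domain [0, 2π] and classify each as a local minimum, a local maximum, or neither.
f'(x) = 1 - 2*cos(x)

Solve f'(x) = 0 on [0, 2π]:
  f'(x) = 0 ⇔ cos(x) = 1/2, i.e. x = ±arccos(1/2) + 2nπ; keep the solutions lying in [0, 2π].
  ⇒ x = pi/3 ≈ 1.0472, 5*pi/3 ≈ 5.2360

f''(x) = 2*sin(x)
Second-derivative test at each critical point:
  f''(1.0472) = 1.7321 > 0 → local minimum
  f''(5.2360) = -1.7321 < 0 → local maximum

Critical points: x = pi/3 ≈ 1.0472 (local minimum); x = 5*pi/3 ≈ 5.2360 (local maximum)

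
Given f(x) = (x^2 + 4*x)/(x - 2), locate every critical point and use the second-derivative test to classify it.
f'(x) = (x^2 - 4*x - 8)/(x^2 - 4*x + 4)

Solve f'(x) = 0:
  f'(x) = (x^2 - 4*x - 8)/(x - 2)^2; the denominator is positive wherever f is defined, so f'(x) = 0 ⇔ x^2 - 4*x - 8 = 0.
  x^2 - 4*x - 8 = 0 has no rational roots; quadratic formula: x = (4 ± √48)/2.
  ⇒ x = 2 - 2*sqrt(3) ≈ -1.4641, 2 + 2*sqrt(3) ≈ 5.4641

f''(x) = 24/(x^3 - 6*x^2 + 12*x - 8)
Second-derivative test at each critical point:
  f''(-1.4641) = -0.5774 < 0 → local maximum
  f''(5.4641) = 0.5774 > 0 → local minimum

Critical points: x = 2 - 2*sqrt(3) ≈ -1.4641 (local maximum); x = 2 + 2*sqrt(3) ≈ 5.4641 (local minimum)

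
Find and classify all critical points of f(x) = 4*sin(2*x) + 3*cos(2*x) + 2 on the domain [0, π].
f'(x) = -6*sin(2*x) + 8*cos(2*x)

Solve f'(x) = 0 on [0, π]:
  f'(x) = 0 ⇔ 4*cos(2*x) = 3*sin(2*x) ⇔ tan(2*x) = 4/3, i.e. 2*x = arctan(4/3) + nπ; keep the solutions lying in [0, π].
  ⇒ x = atan(4/3)/2 ≈ 0.4636, atan(4/3)/2 + pi/2 ≈ 2.0344

f''(x) = -16*sin(2*x) - 12*cos(2*x)
Second-derivative test at each critical point:
  f''(0.4636) = -20 < 0 → local maximum
  f''(2.0344) = 20 > 0 → local minimum

Critical points: x = atan(4/3)/2 ≈ 0.4636 (local maximum); x = atan(4/3)/2 + pi/2 ≈ 2.0344 (local minimum)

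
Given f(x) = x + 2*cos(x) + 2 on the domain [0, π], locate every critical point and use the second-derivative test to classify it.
f'(x) = 1 - 2*sin(x)

Solve f'(x) = 0 on [0, π]:
  f'(x) = 0 ⇔ sin(x) = 1/2, i.e. x = arcsin(1/2) + 2nπ or x = π − arcsin(1/2) + 2nπ; keep the solutions lying in [0, π].
  ⇒ x = pi/6 ≈ 0.5236, 5*pi/6 ≈ 2.6180

f''(x) = -2*cos(x)
Second-derivative test at each critical point:
  f''(0.5236) = -1.7321 < 0 → local maximum
  f''(2.6180) = 1.7321 > 0 → local minimum

Critical points: x = pi/6 ≈ 0.5236 (local maximum); x = 5*pi/6 ≈ 2.6180 (local minimum)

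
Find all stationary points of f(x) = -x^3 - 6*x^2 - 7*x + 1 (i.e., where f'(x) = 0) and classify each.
f'(x) = -3*x^2 - 12*x - 7

Solve f'(x) = 0:
  3*x^2 + 12*x + 7 = 0 has no rational roots; quadratic formula: x = (-12 ± √60)/6.
  ⇒ x = -2 - sqrt(15)/3 ≈ -3.2910, -2 + sqrt(15)/3 ≈ -0.7090

f''(x) = -6*x - 12
Second-derivative test at each critical point:
  f''(-3.2910) = 7.7460 > 0 → local minimum
  f''(-0.7090) = -7.7460 < 0 → local maximum

Critical points: x = -2 - sqrt(15)/3 ≈ -3.2910 (local minimum); x = -2 + sqrt(15)/3 ≈ -0.7090 (local maximum)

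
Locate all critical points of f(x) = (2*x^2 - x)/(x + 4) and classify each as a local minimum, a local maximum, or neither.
f'(x) = 2*(x^2 + 8*x - 2)/(x^2 + 8*x + 16)

Solve f'(x) = 0:
  f'(x) = 2*(x^2 + 8*x - 2)/(x + 4)^2; the denominator is positive wherever f is defined, so f'(x) = 0 ⇔ 2*x^2 + 16*x - 4 = 0.
  Factor: 2*x^2 + 16*x - 4 = 2*(x^2 + 8*x - 2); x^2 + 8*x - 2 = 0 has no rational roots; quadratic formula: x = (-8 ± √72)/2.
  ⇒ x = -3*sqrt(2) - 4 ≈ -8.2426, -4 + 3*sqrt(2) ≈ 0.2426

f''(x) = 72/(x^3 + 12*x^2 + 48*x + 64)
Second-derivative test at each critical point:
  f''(-8.2426) = -0.9428 < 0 → local maximum
  f''(0.2426) = 0.9428 > 0 → local minimum

Critical points: x = -3*sqrt(2) - 4 ≈ -8.2426 (local maximum); x = -4 + 3*sqrt(2) ≈ 0.2426 (local minimum)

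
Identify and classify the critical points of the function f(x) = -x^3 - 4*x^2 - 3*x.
f'(x) = -3*x^2 - 8*x - 3

Solve f'(x) = 0:
  3*x^2 + 8*x + 3 = 0 has no rational roots; quadratic formula: x = (-8 ± √28)/6.
  ⇒ x = -4/3 - sqrt(7)/3 ≈ -2.2153, -4/3 + sqrt(7)/3 ≈ -0.4514

f''(x) = -6*x - 8
Second-derivative test at each critical point:
  f''(-2.2153) = 5.2915 > 0 → local minimum
  f''(-0.4514) = -5.2915 < 0 → local maximum

Critical points: x = -4/3 - sqrt(7)/3 ≈ -2.2153 (local minimum); x = -4/3 + sqrt(7)/3 ≈ -0.4514 (local maximum)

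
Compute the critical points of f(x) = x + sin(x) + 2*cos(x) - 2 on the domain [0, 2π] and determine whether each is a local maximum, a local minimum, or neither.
f'(x) = -2*sin(x) + cos(x) + 1

Solve f'(x) = 0 on [0, 2π]:
  f'(x) = 0 ⇔ -2*sin(x) + cos(x) = -1. Write the left side as R·cos(x + φ) with R = √(1² + 2²) = sqrt(5), cos φ = sqrt(5)/5, sin φ = 2*sqrt(5)/5; then cos(x + φ) = -sqrt(5)/5. Solve for x and keep the solutions lying in [0, 2π].
  ⇒ x = atan(4/3) ≈ 0.9273, pi ≈ 3.1416

f''(x) = -sin(x) - 2*cos(x)
Second-derivative test at each critical point:
  f''(0.9273) = -2 < 0 → local maximum
  f''(3.1416) = 2 > 0 → local minimum

Critical points: x = atan(4/3) ≈ 0.9273 (local maximum); x = pi ≈ 3.1416 (local minimum)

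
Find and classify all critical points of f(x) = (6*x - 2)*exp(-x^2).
f'(x) = 2*(-2*x*(3*x - 1) + 3)*exp(-x^2)

Solve f'(x) = 0:
  f'(x) = (-12*x^2 + 4*x + 6)·exp(-x^2) and exp(-x^2) > 0 for every x, so f'(x) = 0 ⇔ -12*x^2 + 4*x + 6 = 0.
  Factor: -12*x^2 + 4*x + 6 = -2*(6*x^2 - 2*x - 3); 6*x^2 - 2*x - 3 = 0 has no rational roots; quadratic formula: x = (2 ± √76)/12.
  ⇒ x = 1/6 - sqrt(19)/6 ≈ -0.5598, 1/6 + sqrt(19)/6 ≈ 0.8931

f''(x) = 4*(2*x^2*(3*x - 1) - 9*x + 1)*exp(-x^2)
Second-derivative test at each critical point:
  f''(-0.5598) = 12.7447 > 0 → local minimum
  f''(0.8931) = -7.8522 < 0 → local maximum

Critical points: x = 1/6 - sqrt(19)/6 ≈ -0.5598 (local minimum); x = 1/6 + sqrt(19)/6 ≈ 0.8931 (local maximum)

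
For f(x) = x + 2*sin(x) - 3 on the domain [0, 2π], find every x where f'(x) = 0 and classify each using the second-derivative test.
f'(x) = 2*cos(x) + 1

Solve f'(x) = 0 on [0, 2π]:
  f'(x) = 0 ⇔ cos(x) = -1/2, i.e. x = ±arccos(-1/2) + 2nπ; keep the solutions lying in [0, 2π].
  ⇒ x = 2*pi/3 ≈ 2.0944, 4*pi/3 ≈ 4.1888

f''(x) = -2*sin(x)
Second-derivative test at each critical point:
  f''(2.0944) = -1.7321 < 0 → local maximum
  f''(4.1888) = 1.7321 > 0 → local minimum

Critical points: x = 2*pi/3 ≈ 2.0944 (local maximum); x = 4*pi/3 ≈ 4.1888 (local minimum)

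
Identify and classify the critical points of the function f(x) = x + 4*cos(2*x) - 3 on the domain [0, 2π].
f'(x) = 1 - 8*sin(2*x)

Solve f'(x) = 0 on [0, 2π]:
  f'(x) = 0 ⇔ sin(2*x) = 1/8, i.e. 2*x = arcsin(1/8) + 2nπ or 2*x = π − arcsin(1/8) + 2nπ; keep the solutions lying in [0, 2π].
  ⇒ x = asin(1/8)/2 ≈ 0.0627, -asin(1/8)/2 + pi/2 ≈ 1.5081, asin(1/8)/2 + pi ≈ 3.2043, -asin(1/8)/2 + 3*pi/2 ≈ 4.6497

f''(x) = -16*cos(2*x)
Second-derivative test at each critical point:
  f''(0.0627) = -15.8745 < 0 → local maximum
  f''(1.5081) = 15.8745 > 0 → local minimum
  f''(3.2043) = -15.8745 < 0 → local maximum
  f''(4.6497) = 15.8745 > 0 → local minimum

Critical points: x = asin(1/8)/2 ≈ 0.0627 (local maximum); x = -asin(1/8)/2 + pi/2 ≈ 1.5081 (local minimum); x = asin(1/8)/2 + pi ≈ 3.2043 (local maximum); x = -asin(1/8)/2 + 3*pi/2 ≈ 4.6497 (local minimum)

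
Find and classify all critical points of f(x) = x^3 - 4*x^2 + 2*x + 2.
f'(x) = 3*x^2 - 8*x + 2

Solve f'(x) = 0:
  3*x^2 - 8*x + 2 = 0 has no rational roots; quadratic formula: x = (8 ± √40)/6.
  ⇒ x = 4/3 - sqrt(10)/3 ≈ 0.2792, sqrt(10)/3 + 4/3 ≈ 2.3874

f''(x) = 6*x - 8
Second-derivative test at each critical point:
  f''(0.2792) = -6.3246 < 0 → local maximum
  f''(2.3874) = 6.3246 > 0 → local minimum

Critical points: x = 4/3 - sqrt(10)/3 ≈ 0.2792 (local maximum); x = sqrt(10)/3 + 4/3 ≈ 2.3874 (local minimum)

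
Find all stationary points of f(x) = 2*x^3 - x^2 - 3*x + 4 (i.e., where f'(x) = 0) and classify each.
f'(x) = 6*x^2 - 2*x - 3

Solve f'(x) = 0:
  6*x^2 - 2*x - 3 = 0 has no rational roots; quadratic formula: x = (2 ± √76)/12.
  ⇒ x = 1/6 - sqrt(19)/6 ≈ -0.5598, 1/6 + sqrt(19)/6 ≈ 0.8931

f''(x) = 12*x - 2
Second-derivative test at each critical point:
  f''(-0.5598) = -8.7178 < 0 → local maximum
  f''(0.8931) = 8.7178 > 0 → local minimum

Critical points: x = 1/6 - sqrt(19)/6 ≈ -0.5598 (local maximum); x = 1/6 + sqrt(19)/6 ≈ 0.8931 (local minimum)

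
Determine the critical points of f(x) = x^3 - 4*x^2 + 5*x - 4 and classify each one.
f'(x) = 3*x^2 - 8*x + 5

Solve f'(x) = 0:
  Factor: 3*x^2 - 8*x + 5 = (x - 1)*(3*x - 5) = 0.
  ⇒ x = 1, 5/3

f''(x) = 6*x - 8
Second-derivative test at each critical point:
  f''(1) = -2 < 0 → local maximum
  f''(5/3) = 2 > 0 → local minimum

Critical points: x = 1 (local maximum); x = 5/3 (local minimum)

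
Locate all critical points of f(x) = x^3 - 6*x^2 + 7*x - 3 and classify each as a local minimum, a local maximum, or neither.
f'(x) = 3*x^2 - 12*x + 7

Solve f'(x) = 0:
  3*x^2 - 12*x + 7 = 0 has no rational roots; quadratic formula: x = (12 ± √60)/6.
  ⇒ x = 2 - sqrt(15)/3 ≈ 0.7090, sqrt(15)/3 + 2 ≈ 3.2910

f''(x) = 6*x - 12
Second-derivative test at each critical point:
  f''(0.7090) = -7.7460 < 0 → local maximum
  f''(3.2910) = 7.7460 > 0 → local minimum

Critical points: x = 2 - sqrt(15)/3 ≈ 0.7090 (local maximum); x = sqrt(15)/3 + 2 ≈ 3.2910 (local minimum)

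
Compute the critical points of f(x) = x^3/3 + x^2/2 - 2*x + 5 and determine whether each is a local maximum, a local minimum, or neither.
f'(x) = x^2 + x - 2

Solve f'(x) = 0:
  Factor: x^2 + x - 2 = (x - 1)*(x + 2) = 0.
  ⇒ x = -2, 1

f''(x) = 2*x + 1
Second-derivative test at each critical point:
  f''(-2) = -3 < 0 → local maximum
  f''(1) = 3 > 0 → local minimum

Critical points: x = -2 (local maximum); x = 1 (local minimum)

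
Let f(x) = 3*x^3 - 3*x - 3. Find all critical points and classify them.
f'(x) = 9*x^2 - 3

Solve f'(x) = 0:
  Factor: 9*x^2 - 3 = 3*(3*x^2 - 1); 3*x^2 - 1 = 0 has no rational roots; quadratic formula: x = (0 ± √12)/6.
  ⇒ x = -sqrt(3)/3 ≈ -0.5774, sqrt(3)/3 ≈ 0.5774

f''(x) = 18*x
Second-derivative test at each critical point:
  f''(-0.5774) = -10.3923 < 0 → local maximum
  f''(0.5774) = 10.3923 > 0 → local minimum

Critical points: x = -sqrt(3)/3 ≈ -0.5774 (local maximum); x = sqrt(3)/3 ≈ 0.5774 (local minimum)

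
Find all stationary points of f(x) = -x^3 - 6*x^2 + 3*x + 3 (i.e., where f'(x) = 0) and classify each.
f'(x) = -3*x^2 - 12*x + 3

Solve f'(x) = 0:
  Factor: -3*x^2 - 12*x + 3 = -3*(x^2 + 4*x - 1); x^2 + 4*x - 1 = 0 has no rational roots; quadratic formula: x = (-4 ± √20)/2.
  ⇒ x = -sqrt(5) - 2 ≈ -4.2361, -2 + sqrt(5) ≈ 0.2361

f''(x) = -6*x - 12
Second-derivative test at each critical point:
  f''(-4.2361) = 13.4164 > 0 → local minimum
  f''(0.2361) = -13.4164 < 0 → local maximum

Critical points: x = -sqrt(5) - 2 ≈ -4.2361 (local minimum); x = -2 + sqrt(5) ≈ 0.2361 (local maximum)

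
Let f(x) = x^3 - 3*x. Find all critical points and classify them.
f'(x) = 3*x^2 - 3

Solve f'(x) = 0:
  Factor: 3*x^2 - 3 = 3*(x - 1)*(x + 1) = 0.
  ⇒ x = -1, 1

f''(x) = 6*x
Second-derivative test at each critical point:
  f''(-1) = -6 < 0 → local maximum
  f''(1) = 6 > 0 → local minimum

Critical points: x = -1 (local maximum); x = 1 (local minimum)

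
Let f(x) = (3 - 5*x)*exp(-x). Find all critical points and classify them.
f'(x) = (5*x - 8)*exp(-x)

Solve f'(x) = 0:
  f'(x) = (5*x - 8)·exp(-x) and exp(-x) > 0 for every x, so f'(x) = 0 ⇔ 5*x - 8 = 0.
  5*x - 8 = 0.
  ⇒ x = 8/5

f''(x) = (13 - 5*x)*exp(-x)
Second-derivative test at each critical point:
  f''(8/5) = 1.0095 > 0 → local minimum

Critical points: x = 8/5 (local minimum)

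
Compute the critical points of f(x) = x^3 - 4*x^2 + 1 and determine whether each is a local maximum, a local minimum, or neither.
f'(x) = x*(3*x - 8)

Solve f'(x) = 0:
  Factor: 3*x^2 - 8*x = x*(3*x - 8) = 0.
  ⇒ x = 0, 8/3

f''(x) = 6*x - 8
Second-derivative test at each critical point:
  f''(0) = -8 < 0 → local maximum
  f''(8/3) = 8 > 0 → local minimum

Critical points: x = 0 (local maximum); x = 8/3 (local minimum)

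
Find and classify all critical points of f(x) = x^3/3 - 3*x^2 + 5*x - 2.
f'(x) = x^2 - 6*x + 5

Solve f'(x) = 0:
  Factor: x^2 - 6*x + 5 = (x - 5)*(x - 1) = 0.
  ⇒ x = 1, 5

f''(x) = 2*x - 6
Second-derivative test at each critical point:
  f''(1) = -4 < 0 → local maximum
  f''(5) = 4 > 0 → local minimum

Critical points: x = 1 (local maximum); x = 5 (local minimum)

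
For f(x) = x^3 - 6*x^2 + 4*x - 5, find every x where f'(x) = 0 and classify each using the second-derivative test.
f'(x) = 3*x^2 - 12*x + 4

Solve f'(x) = 0:
  3*x^2 - 12*x + 4 = 0 has no rational roots; quadratic formula: x = (12 ± √96)/6.
  ⇒ x = 2 - 2*sqrt(6)/3 ≈ 0.3670, 2*sqrt(6)/3 + 2 ≈ 3.6330

f''(x) = 6*x - 12
Second-derivative test at each critical point:
  f''(0.3670) = -9.7980 < 0 → local maximum
  f''(3.6330) = 9.7980 > 0 → local minimum

Critical points: x = 2 - 2*sqrt(6)/3 ≈ 0.3670 (local maximum); x = 2*sqrt(6)/3 + 2 ≈ 3.6330 (local minimum)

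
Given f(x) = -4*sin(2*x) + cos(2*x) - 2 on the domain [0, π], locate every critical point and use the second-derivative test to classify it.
f'(x) = -2*sin(2*x) - 8*cos(2*x)

Solve f'(x) = 0 on [0, π]:
  f'(x) = 0 ⇔ -4*cos(2*x) = sin(2*x) ⇔ tan(2*x) = -4, i.e. 2*x = arctan(-4) + nπ; keep the solutions lying in [0, π].
  ⇒ x = -atan(4)/2 + pi/2 ≈ 0.9079, pi - atan(4)/2 ≈ 2.4787

f''(x) = 16*sin(2*x) - 4*cos(2*x)
Second-derivative test at each critical point:
  f''(0.9079) = 16.4924 > 0 → local minimum
  f''(2.4787) = -16.4924 < 0 → local maximum

Critical points: x = -atan(4)/2 + pi/2 ≈ 0.9079 (local minimum); x = pi - atan(4)/2 ≈ 2.4787 (local maximum)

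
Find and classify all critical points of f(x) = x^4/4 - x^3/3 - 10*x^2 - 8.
f'(x) = x*(x^2 - x - 20)

Solve f'(x) = 0:
  Factor: x^3 - x^2 - 20*x = x*(x - 5)*(x + 4) = 0.
  ⇒ x = -4, 0, 5

f''(x) = 3*x^2 - 2*x - 20
Second-derivative test at each critical point:
  f''(-4) = 36 > 0 → local minimum
  f''(0) = -20 < 0 → local maximum
  f''(5) = 45 > 0 → local minimum

Critical points: x = -4 (local minimum); x = 0 (local maximum); x = 5 (local minimum)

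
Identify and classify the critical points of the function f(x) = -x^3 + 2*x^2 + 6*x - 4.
f'(x) = -3*x^2 + 4*x + 6

Solve f'(x) = 0:
  3*x^2 - 4*x - 6 = 0 has no rational roots; quadratic formula: x = (4 ± √88)/6.
  ⇒ x = 2/3 - sqrt(22)/3 ≈ -0.8968, 2/3 + sqrt(22)/3 ≈ 2.2301

f''(x) = 4 - 6*x
Second-derivative test at each critical point:
  f''(-0.8968) = 9.3808 > 0 → local minimum
  f''(2.2301) = -9.3808 < 0 → local maximum

Critical points: x = 2/3 - sqrt(22)/3 ≈ -0.8968 (local minimum); x = 2/3 + sqrt(22)/3 ≈ 2.2301 (local maximum)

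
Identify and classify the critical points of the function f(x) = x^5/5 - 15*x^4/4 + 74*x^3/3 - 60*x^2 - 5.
f'(x) = x*(x^3 - 15*x^2 + 74*x - 120)

Solve f'(x) = 0:
  Factor: x^4 - 15*x^3 + 74*x^2 - 120*x = x*(x - 6)*(x - 5)*(x - 4) = 0.
  ⇒ x = 0, 4, 5, 6

f''(x) = 4*x^3 - 45*x^2 + 148*x - 120
Second-derivative test at each critical point:
  f''(0) = -120 < 0 → local maximum
  f''(4) = 8 > 0 → local minimum
  f''(5) = -5 < 0 → local maximum
  f''(6) = 12 > 0 → local minimum

Critical points: x = 0 (local maximum); x = 4 (local minimum); x = 5 (local maximum); x = 6 (local minimum)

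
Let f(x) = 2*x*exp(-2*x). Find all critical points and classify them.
f'(x) = 2*(1 - 2*x)*exp(-2*x)

Solve f'(x) = 0:
  f'(x) = (2 - 4*x)·exp(-2*x) and exp(-2*x) > 0 for every x, so f'(x) = 0 ⇔ 2 - 4*x = 0.
  Factor: 2 - 4*x = -2*(2*x - 1) = 0.
  ⇒ x = 1/2

f''(x) = 8*(x - 1)*exp(-2*x)
Second-derivative test at each critical point:
  f''(1/2) = -1.4715 < 0 → local maximum

Critical points: x = 1/2 (local maximum)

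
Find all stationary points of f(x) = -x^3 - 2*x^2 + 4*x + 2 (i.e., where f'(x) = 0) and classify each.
f'(x) = -3*x^2 - 4*x + 4

Solve f'(x) = 0:
  Factor: -3*x^2 - 4*x + 4 = -(x + 2)*(3*x - 2) = 0.
  ⇒ x = -2, 2/3

f''(x) = -6*x - 4
Second-derivative test at each critical point:
  f''(-2) = 8 > 0 → local minimum
  f''(2/3) = -8 < 0 → local maximum

Critical points: x = -2 (local minimum); x = 2/3 (local maximum)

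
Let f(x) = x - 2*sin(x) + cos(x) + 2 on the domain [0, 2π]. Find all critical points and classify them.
f'(x) = -sin(x) - 2*cos(x) + 1

Solve f'(x) = 0 on [0, 2π]:
  f'(x) = 0 ⇔ -sin(x) - 2*cos(x) = -1. Write the left side as R·cos(x + φ) with R = √((-2)² + 1²) = sqrt(5), cos φ = -2*sqrt(5)/5, sin φ = sqrt(5)/5; then cos(x + φ) = -sqrt(5)/5. Solve for x and keep the solutions lying in [0, 2π].
  ⇒ x = pi/2 ≈ 1.5708, -atan(3/4) + 2*pi ≈ 5.6397

f''(x) = 2*sin(x) - cos(x)
Second-derivative test at each critical point:
  f''(1.5708) = 2 > 0 → local minimum
  f''(5.6397) = -2 < 0 → local maximum

Critical points: x = pi/2 ≈ 1.5708 (local minimum); x = -atan(3/4) + 2*pi ≈ 5.6397 (local maximum)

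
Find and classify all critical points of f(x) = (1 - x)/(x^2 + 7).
f'(x) = (-x^2 + 2*x*(x - 1) - 7)/(x^2 + 7)^2

Solve f'(x) = 0:
  f'(x) = (x^2 - 2*x - 7)/(x^2 + 7)^2; the denominator is positive wherever f is defined, so f'(x) = 0 ⇔ x^2 - 2*x - 7 = 0.
  x^2 - 2*x - 7 = 0 has no rational roots; quadratic formula: x = (2 ± √32)/2.
  ⇒ x = 1 - 2*sqrt(2) ≈ -1.8284, 1 + 2*sqrt(2) ≈ 3.8284

f''(x) = 2*(4*x^2*(1 - x) + (3*x - 1)*(x^2 + 7))/(x^2 + 7)^3
Second-derivative test at each critical point:
  f''(-1.8284) = -0.0529 < 0 → local maximum
  f''(3.8284) = 0.0121 > 0 → local minimum

Critical points: x = 1 - 2*sqrt(2) ≈ -1.8284 (local maximum); x = 1 + 2*sqrt(2) ≈ 3.8284 (local minimum)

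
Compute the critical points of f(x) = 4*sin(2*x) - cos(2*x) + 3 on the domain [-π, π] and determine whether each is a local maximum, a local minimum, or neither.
f'(x) = 2*sin(2*x) + 8*cos(2*x)

Solve f'(x) = 0 on [-π, π]:
  f'(x) = 0 ⇔ 4*cos(2*x) = -sin(2*x) ⇔ tan(2*x) = -4, i.e. 2*x = arctan(-4) + nπ; keep the solutions lying in [-π, π].
  ⇒ x = -pi/2 - atan(4)/2 ≈ -2.2337, -atan(4)/2 ≈ -0.6629, -atan(4)/2 + pi/2 ≈ 0.9079, pi - atan(4)/2 ≈ 2.4787

f''(x) = -16*sin(2*x) + 4*cos(2*x)
Second-derivative test at each critical point:
  f''(-2.2337) = -16.4924 < 0 → local maximum
  f''(-0.6629) = 16.4924 > 0 → local minimum
  f''(0.9079) = -16.4924 < 0 → local maximum
  f''(2.4787) = 16.4924 > 0 → local minimum

Critical points: x = -pi/2 - atan(4)/2 ≈ -2.2337 (local maximum); x = -atan(4)/2 ≈ -0.6629 (local minimum); x = -atan(4)/2 + pi/2 ≈ 0.9079 (local maximum); x = pi - atan(4)/2 ≈ 2.4787 (local minimum)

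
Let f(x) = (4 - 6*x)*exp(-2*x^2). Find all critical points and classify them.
f'(x) = 2*(4*x*(3*x - 2) - 3)*exp(-2*x^2)

Solve f'(x) = 0:
  f'(x) = (24*x^2 - 16*x - 6)·exp(-2*x^2) and exp(-2*x^2) > 0 for every x, so f'(x) = 0 ⇔ 24*x^2 - 16*x - 6 = 0.
  Factor: 24*x^2 - 16*x - 6 = 2*(12*x^2 - 8*x - 3); 12*x^2 - 8*x - 3 = 0 has no rational roots; quadratic formula: x = (8 ± √208)/24.
  ⇒ x = 1/3 - sqrt(13)/6 ≈ -0.2676, 1/3 + sqrt(13)/6 ≈ 0.9343

f''(x) = 8*(4*x^2*(2 - 3*x) + 9*x - 2)*exp(-2*x^2)
Second-derivative test at each critical point:
  f''(-0.2676) = -24.9957 < 0 → local maximum
  f''(0.9343) = 5.0341 > 0 → local minimum

Critical points: x = 1/3 - sqrt(13)/6 ≈ -0.2676 (local maximum); x = 1/3 + sqrt(13)/6 ≈ 0.9343 (local minimum)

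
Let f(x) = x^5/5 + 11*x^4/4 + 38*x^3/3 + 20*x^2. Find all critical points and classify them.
f'(x) = x*(x^3 + 11*x^2 + 38*x + 40)

Solve f'(x) = 0:
  Factor: x^4 + 11*x^3 + 38*x^2 + 40*x = x*(x + 2)*(x + 4)*(x + 5) = 0.
  ⇒ x = -5, -4, -2, 0

f''(x) = 4*x^3 + 33*x^2 + 76*x + 40
Second-derivative test at each critical point:
  f''(-5) = -15 < 0 → local maximum
  f''(-4) = 8 > 0 → local minimum
  f''(-2) = -12 < 0 → local maximum
  f''(0) = 40 > 0 → local minimum

Critical points: x = -5 (local maximum); x = -4 (local minimum); x = -2 (local maximum); x = 0 (local minimum)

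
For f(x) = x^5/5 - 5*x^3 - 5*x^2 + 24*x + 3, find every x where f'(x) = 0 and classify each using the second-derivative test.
f'(x) = x^4 - 15*x^2 - 10*x + 24

Solve f'(x) = 0:
  Factor: x^4 - 15*x^2 - 10*x + 24 = (x - 4)*(x - 1)*(x + 2)*(x + 3) = 0.
  ⇒ x = -3, -2, 1, 4

f''(x) = 4*x^3 - 30*x - 10
Second-derivative test at each critical point:
  f''(-3) = -28 < 0 → local maximum
  f''(-2) = 18 > 0 → local minimum
  f''(1) = -36 < 0 → local maximum
  f''(4) = 126 > 0 → local minimum

Critical points: x = -3 (local maximum); x = -2 (local minimum); x = 1 (local maximum); x = 4 (local minimum)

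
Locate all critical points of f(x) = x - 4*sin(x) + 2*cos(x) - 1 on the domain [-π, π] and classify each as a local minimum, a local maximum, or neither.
f'(x) = -2*sin(x) - 4*cos(x) + 1

Solve f'(x) = 0 on [-π, π]:
  f'(x) = 0 ⇔ -2*sin(x) - 4*cos(x) = -1. Write the left side as R·cos(x + φ) with R = √((-4)² + 2²) = 2*sqrt(5), cos φ = -2*sqrt(5)/5, sin φ = sqrt(5)/5; then cos(x + φ) = -sqrt(5)/10. Solve for x and keep the solutions lying in [-π, π].
  ⇒ x = atan((1 - 2*sqrt(19))/(2 + sqrt(19))) ≈ -0.8816, atan((1 + 2*sqrt(19))/(2 - sqrt(19))) + pi ≈ 1.8089

f''(x) = 4*sin(x) - 2*cos(x)
Second-derivative test at each critical point:
  f''(-0.8816) = -4.3589 < 0 → local maximum
  f''(1.8089) = 4.3589 > 0 → local minimum

Critical points: x = atan((1 - 2*sqrt(19))/(2 + sqrt(19))) ≈ -0.8816 (local maximum); x = atan((1 + 2*sqrt(19))/(2 - sqrt(19))) + pi ≈ 1.8089 (local minimum)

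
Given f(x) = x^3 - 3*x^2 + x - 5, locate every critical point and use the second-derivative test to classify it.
f'(x) = 3*x^2 - 6*x + 1

Solve f'(x) = 0:
  3*x^2 - 6*x + 1 = 0 has no rational roots; quadratic formula: x = (6 ± √24)/6.
  ⇒ x = 1 - sqrt(6)/3 ≈ 0.1835, sqrt(6)/3 + 1 ≈ 1.8165

f''(x) = 6*x - 6
Second-derivative test at each critical point:
  f''(0.1835) = -4.8990 < 0 → local maximum
  f''(1.8165) = 4.8990 > 0 → local minimum

Critical points: x = 1 - sqrt(6)/3 ≈ 0.1835 (local maximum); x = sqrt(6)/3 + 1 ≈ 1.8165 (local minimum)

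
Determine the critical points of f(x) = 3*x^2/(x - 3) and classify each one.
f'(x) = 3*x*(x - 6)/(x^2 - 6*x + 9)

Solve f'(x) = 0:
  f'(x) = 3*x*(x - 6)/(x - 3)^2; the denominator is positive wherever f is defined, so f'(x) = 0 ⇔ 3*x^2 - 18*x = 0.
  Factor: 3*x^2 - 18*x = 3*x*(x - 6) = 0.
  ⇒ x = 0, 6

f''(x) = 54/(x^3 - 9*x^2 + 27*x - 27)
Second-derivative test at each critical point:
  f''(0) = -2 < 0 → local maximum
  f''(6) = 2 > 0 → local minimum

Critical points: x = 0 (local maximum); x = 6 (local minimum)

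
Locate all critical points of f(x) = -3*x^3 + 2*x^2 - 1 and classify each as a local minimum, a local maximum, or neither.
f'(x) = x*(4 - 9*x)

Solve f'(x) = 0:
  Factor: -9*x^2 + 4*x = -x*(9*x - 4) = 0.
  ⇒ x = 0, 4/9

f''(x) = 4 - 18*x
Second-derivative test at each critical point:
  f''(0) = 4 > 0 → local minimum
  f''(4/9) = -4 < 0 → local maximum

Critical points: x = 0 (local minimum); x = 4/9 (local maximum)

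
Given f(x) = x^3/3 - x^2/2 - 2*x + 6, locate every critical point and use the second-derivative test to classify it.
f'(x) = x^2 - x - 2

Solve f'(x) = 0:
  Factor: x^2 - x - 2 = (x - 2)*(x + 1) = 0.
  ⇒ x = -1, 2

f''(x) = 2*x - 1
Second-derivative test at each critical point:
  f''(-1) = -3 < 0 → local maximum
  f''(2) = 3 > 0 → local minimum

Critical points: x = -1 (local maximum); x = 2 (local minimum)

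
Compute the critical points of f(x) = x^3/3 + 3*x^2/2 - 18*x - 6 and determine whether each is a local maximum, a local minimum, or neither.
f'(x) = x^2 + 3*x - 18

Solve f'(x) = 0:
  Factor: x^2 + 3*x - 18 = (x - 3)*(x + 6) = 0.
  ⇒ x = -6, 3

f''(x) = 2*x + 3
Second-derivative test at each critical point:
  f''(-6) = -9 < 0 → local maximum
  f''(3) = 9 > 0 → local minimum

Critical points: x = -6 (local maximum); x = 3 (local minimum)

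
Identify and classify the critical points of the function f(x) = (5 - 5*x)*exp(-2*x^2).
f'(x) = 5*(4*x*(x - 1) - 1)*exp(-2*x^2)

Solve f'(x) = 0:
  f'(x) = (20*x^2 - 20*x - 5)·exp(-2*x^2) and exp(-2*x^2) > 0 for every x, so f'(x) = 0 ⇔ 20*x^2 - 20*x - 5 = 0.
  Factor: 20*x^2 - 20*x - 5 = 5*(4*x^2 - 4*x - 1); 4*x^2 - 4*x - 1 = 0 has no rational roots; quadratic formula: x = (4 ± √32)/8.
  ⇒ x = 1/2 - sqrt(2)/2 ≈ -0.2071, 1/2 + sqrt(2)/2 ≈ 1.2071

f''(x) = 20*(4*x^2*(1 - x) + 3*x - 1)*exp(-2*x^2)
Second-derivative test at each critical point:
  f''(-0.2071) = -25.9590 < 0 → local maximum
  f''(1.2071) = 1.5343 > 0 → local minimum

Critical points: x = 1/2 - sqrt(2)/2 ≈ -0.2071 (local maximum); x = 1/2 + sqrt(2)/2 ≈ 1.2071 (local minimum)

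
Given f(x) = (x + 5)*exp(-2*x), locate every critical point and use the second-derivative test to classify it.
f'(x) = (-2*x - 9)*exp(-2*x)

Solve f'(x) = 0:
  f'(x) = (-2*x - 9)·exp(-2*x) and exp(-2*x) > 0 for every x, so f'(x) = 0 ⇔ -2*x - 9 = 0.
  -2*x - 9 = 0.
  ⇒ x = -9/2

f''(x) = 4*(x + 4)*exp(-2*x)
Second-derivative test at each critical point:
  f''(-9/2) = -16206.1679 < 0 → local maximum

Critical points: x = -9/2 (local maximum)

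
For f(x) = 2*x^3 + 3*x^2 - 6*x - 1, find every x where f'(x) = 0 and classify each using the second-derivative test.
f'(x) = 6*x^2 + 6*x - 6

Solve f'(x) = 0:
  Factor: 6*x^2 + 6*x - 6 = 6*(x^2 + x - 1); x^2 + x - 1 = 0 has no rational roots; quadratic formula: x = (-1 ± √5)/2.
  ⇒ x = -sqrt(5)/2 - 1/2 ≈ -1.6180, -1/2 + sqrt(5)/2 ≈ 0.6180

f''(x) = 12*x + 6
Second-derivative test at each critical point:
  f''(-1.6180) = -13.4164 < 0 → local maximum
  f''(0.6180) = 13.4164 > 0 → local minimum

Critical points: x = -sqrt(5)/2 - 1/2 ≈ -1.6180 (local maximum); x = -1/2 + sqrt(5)/2 ≈ 0.6180 (local minimum)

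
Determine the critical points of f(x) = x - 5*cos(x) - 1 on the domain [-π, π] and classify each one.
f'(x) = 5*sin(x) + 1

Solve f'(x) = 0 on [-π, π]:
  f'(x) = 0 ⇔ sin(x) = -1/5, i.e. x = arcsin(-1/5) + 2nπ or x = π − arcsin(-1/5) + 2nπ; keep the solutions lying in [-π, π].
  ⇒ x = -pi + asin(1/5) ≈ -2.9402, -asin(1/5) ≈ -0.2014

f''(x) = 5*cos(x)
Second-derivative test at each critical point:
  f''(-2.9402) = -4.8990 < 0 → local maximum
  f''(-0.2014) = 4.8990 > 0 → local minimum

Critical points: x = -pi + asin(1/5) ≈ -2.9402 (local maximum); x = -asin(1/5) ≈ -0.2014 (local minimum)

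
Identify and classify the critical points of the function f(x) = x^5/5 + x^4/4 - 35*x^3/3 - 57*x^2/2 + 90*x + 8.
f'(x) = x^4 + x^3 - 35*x^2 - 57*x + 90

Solve f'(x) = 0:
  Factor: x^4 + x^3 - 35*x^2 - 57*x + 90 = (x - 6)*(x - 1)*(x + 3)*(x + 5) = 0.
  ⇒ x = -5, -3, 1, 6

f''(x) = 4*x^3 + 3*x^2 - 70*x - 57
Second-derivative test at each critical point:
  f''(-5) = -132 < 0 → local maximum
  f''(-3) = 72 > 0 → local minimum
  f''(1) = -120 < 0 → local maximum
  f''(6) = 495 > 0 → local minimum

Critical points: x = -5 (local maximum); x = -3 (local minimum); x = 1 (local maximum); x = 6 (local minimum)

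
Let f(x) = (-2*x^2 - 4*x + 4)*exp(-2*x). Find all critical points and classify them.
f'(x) = 4*(x^2 + x - 3)*exp(-2*x)

Solve f'(x) = 0:
  f'(x) = (4*x^2 + 4*x - 12)·exp(-2*x) and exp(-2*x) > 0 for every x, so f'(x) = 0 ⇔ 4*x^2 + 4*x - 12 = 0.
  Factor: 4*x^2 + 4*x - 12 = 4*(x^2 + x - 3); x^2 + x - 3 = 0 has no rational roots; quadratic formula: x = (-1 ± √13)/2.
  ⇒ x = -sqrt(13)/2 - 1/2 ≈ -2.3028, -1/2 + sqrt(13)/2 ≈ 1.3028

f''(x) = 4*(7 - 2*x^2)*exp(-2*x)
Second-derivative test at each critical point:
  f''(-2.3028) = -1442.7702 < 0 → local maximum
  f''(1.3028) = 1.0653 > 0 → local minimum

Critical points: x = -sqrt(13)/2 - 1/2 ≈ -2.3028 (local maximum); x = -1/2 + sqrt(13)/2 ≈ 1.3028 (local minimum)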